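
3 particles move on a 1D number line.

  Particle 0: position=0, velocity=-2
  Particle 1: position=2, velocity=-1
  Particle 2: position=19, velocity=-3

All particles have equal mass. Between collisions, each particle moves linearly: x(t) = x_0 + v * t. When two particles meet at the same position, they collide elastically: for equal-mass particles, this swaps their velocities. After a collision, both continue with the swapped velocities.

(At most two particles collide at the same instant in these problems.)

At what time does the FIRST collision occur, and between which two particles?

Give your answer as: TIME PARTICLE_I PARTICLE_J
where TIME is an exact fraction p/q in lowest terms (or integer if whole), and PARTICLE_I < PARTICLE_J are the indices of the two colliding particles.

Answer: 17/2 1 2

Derivation:
Pair (0,1): pos 0,2 vel -2,-1 -> not approaching (rel speed -1 <= 0)
Pair (1,2): pos 2,19 vel -1,-3 -> gap=17, closing at 2/unit, collide at t=17/2
Earliest collision: t=17/2 between 1 and 2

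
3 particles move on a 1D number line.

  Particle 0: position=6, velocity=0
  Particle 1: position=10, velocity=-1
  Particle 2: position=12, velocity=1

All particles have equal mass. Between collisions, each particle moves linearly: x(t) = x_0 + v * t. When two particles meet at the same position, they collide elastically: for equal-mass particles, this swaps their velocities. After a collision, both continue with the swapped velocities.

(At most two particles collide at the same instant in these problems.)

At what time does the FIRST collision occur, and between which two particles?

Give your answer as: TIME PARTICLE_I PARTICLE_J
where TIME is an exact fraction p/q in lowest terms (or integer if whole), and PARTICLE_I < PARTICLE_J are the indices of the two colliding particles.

Pair (0,1): pos 6,10 vel 0,-1 -> gap=4, closing at 1/unit, collide at t=4
Pair (1,2): pos 10,12 vel -1,1 -> not approaching (rel speed -2 <= 0)
Earliest collision: t=4 between 0 and 1

Answer: 4 0 1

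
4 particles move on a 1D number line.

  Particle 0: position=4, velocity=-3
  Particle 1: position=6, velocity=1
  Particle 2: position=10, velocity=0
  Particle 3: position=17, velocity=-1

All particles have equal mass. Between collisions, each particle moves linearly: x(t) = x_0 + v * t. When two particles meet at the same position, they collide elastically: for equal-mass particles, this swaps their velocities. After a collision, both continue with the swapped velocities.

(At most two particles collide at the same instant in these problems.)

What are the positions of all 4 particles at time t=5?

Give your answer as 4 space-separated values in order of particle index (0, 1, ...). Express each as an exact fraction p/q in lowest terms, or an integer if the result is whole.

Collision at t=4: particles 1 and 2 swap velocities; positions: p0=-8 p1=10 p2=10 p3=13; velocities now: v0=-3 v1=0 v2=1 v3=-1
Advance to t=5 (no further collisions before then); velocities: v0=-3 v1=0 v2=1 v3=-1; positions = -11 10 11 12

Answer: -11 10 11 12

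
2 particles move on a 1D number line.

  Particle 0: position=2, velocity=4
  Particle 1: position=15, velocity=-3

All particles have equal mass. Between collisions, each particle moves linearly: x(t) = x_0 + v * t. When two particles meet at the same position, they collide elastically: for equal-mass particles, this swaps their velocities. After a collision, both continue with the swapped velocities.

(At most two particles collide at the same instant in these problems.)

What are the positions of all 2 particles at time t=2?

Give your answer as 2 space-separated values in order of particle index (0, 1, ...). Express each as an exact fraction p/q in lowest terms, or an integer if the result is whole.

Collision at t=13/7: particles 0 and 1 swap velocities; positions: p0=66/7 p1=66/7; velocities now: v0=-3 v1=4
Advance to t=2 (no further collisions before then); velocities: v0=-3 v1=4; positions = 9 10

Answer: 9 10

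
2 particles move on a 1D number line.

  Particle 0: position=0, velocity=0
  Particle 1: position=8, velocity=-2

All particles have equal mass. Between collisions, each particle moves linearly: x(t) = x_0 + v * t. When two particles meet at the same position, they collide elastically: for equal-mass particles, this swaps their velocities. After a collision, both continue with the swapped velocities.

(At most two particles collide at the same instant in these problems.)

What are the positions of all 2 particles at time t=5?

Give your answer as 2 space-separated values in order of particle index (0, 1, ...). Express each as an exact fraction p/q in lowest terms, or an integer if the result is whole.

Collision at t=4: particles 0 and 1 swap velocities; positions: p0=0 p1=0; velocities now: v0=-2 v1=0
Advance to t=5 (no further collisions before then); velocities: v0=-2 v1=0; positions = -2 0

Answer: -2 0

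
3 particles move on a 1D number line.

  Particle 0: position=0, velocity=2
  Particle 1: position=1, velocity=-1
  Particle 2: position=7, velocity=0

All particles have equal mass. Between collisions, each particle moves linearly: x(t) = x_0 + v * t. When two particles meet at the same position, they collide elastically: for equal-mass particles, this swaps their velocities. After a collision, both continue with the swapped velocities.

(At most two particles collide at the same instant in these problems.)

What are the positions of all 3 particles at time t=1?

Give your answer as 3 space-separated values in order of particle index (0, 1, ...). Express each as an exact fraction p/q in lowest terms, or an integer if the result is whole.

Collision at t=1/3: particles 0 and 1 swap velocities; positions: p0=2/3 p1=2/3 p2=7; velocities now: v0=-1 v1=2 v2=0
Advance to t=1 (no further collisions before then); velocities: v0=-1 v1=2 v2=0; positions = 0 2 7

Answer: 0 2 7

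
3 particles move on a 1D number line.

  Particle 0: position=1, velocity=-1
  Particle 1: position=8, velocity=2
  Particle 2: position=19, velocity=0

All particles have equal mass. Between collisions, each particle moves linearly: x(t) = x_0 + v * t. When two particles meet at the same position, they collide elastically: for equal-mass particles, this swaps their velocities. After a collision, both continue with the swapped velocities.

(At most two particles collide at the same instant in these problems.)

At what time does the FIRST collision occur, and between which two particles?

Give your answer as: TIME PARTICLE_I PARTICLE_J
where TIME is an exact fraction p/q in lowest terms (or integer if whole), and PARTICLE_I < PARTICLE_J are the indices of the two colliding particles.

Pair (0,1): pos 1,8 vel -1,2 -> not approaching (rel speed -3 <= 0)
Pair (1,2): pos 8,19 vel 2,0 -> gap=11, closing at 2/unit, collide at t=11/2
Earliest collision: t=11/2 between 1 and 2

Answer: 11/2 1 2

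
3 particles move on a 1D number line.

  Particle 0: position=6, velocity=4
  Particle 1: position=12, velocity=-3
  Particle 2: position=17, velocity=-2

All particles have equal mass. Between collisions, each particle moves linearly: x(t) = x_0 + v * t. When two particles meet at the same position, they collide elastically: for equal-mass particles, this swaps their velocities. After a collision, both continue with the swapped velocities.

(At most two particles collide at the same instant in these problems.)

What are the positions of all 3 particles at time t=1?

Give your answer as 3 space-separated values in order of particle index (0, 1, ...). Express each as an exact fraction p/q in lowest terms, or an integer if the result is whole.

Collision at t=6/7: particles 0 and 1 swap velocities; positions: p0=66/7 p1=66/7 p2=107/7; velocities now: v0=-3 v1=4 v2=-2
Advance to t=1 (no further collisions before then); velocities: v0=-3 v1=4 v2=-2; positions = 9 10 15

Answer: 9 10 15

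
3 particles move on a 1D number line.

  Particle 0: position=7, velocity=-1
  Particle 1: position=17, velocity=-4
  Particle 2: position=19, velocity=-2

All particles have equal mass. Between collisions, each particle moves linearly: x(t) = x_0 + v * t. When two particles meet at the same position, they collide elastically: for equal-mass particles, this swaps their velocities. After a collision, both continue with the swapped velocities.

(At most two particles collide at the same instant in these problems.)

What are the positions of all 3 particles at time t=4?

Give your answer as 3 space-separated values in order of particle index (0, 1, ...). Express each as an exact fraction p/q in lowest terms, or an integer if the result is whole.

Collision at t=10/3: particles 0 and 1 swap velocities; positions: p0=11/3 p1=11/3 p2=37/3; velocities now: v0=-4 v1=-1 v2=-2
Advance to t=4 (no further collisions before then); velocities: v0=-4 v1=-1 v2=-2; positions = 1 3 11

Answer: 1 3 11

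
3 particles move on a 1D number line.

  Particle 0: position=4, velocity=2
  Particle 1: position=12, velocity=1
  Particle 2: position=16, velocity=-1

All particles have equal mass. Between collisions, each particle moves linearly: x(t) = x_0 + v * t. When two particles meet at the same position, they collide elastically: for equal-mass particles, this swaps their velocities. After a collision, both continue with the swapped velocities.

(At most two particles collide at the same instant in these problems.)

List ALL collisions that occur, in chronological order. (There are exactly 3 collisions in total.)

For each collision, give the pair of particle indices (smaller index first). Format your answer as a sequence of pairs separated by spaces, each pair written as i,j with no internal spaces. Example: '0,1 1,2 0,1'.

Collision at t=2: particles 1 and 2 swap velocities; positions: p0=8 p1=14 p2=14; velocities now: v0=2 v1=-1 v2=1
Collision at t=4: particles 0 and 1 swap velocities; positions: p0=12 p1=12 p2=16; velocities now: v0=-1 v1=2 v2=1
Collision at t=8: particles 1 and 2 swap velocities; positions: p0=8 p1=20 p2=20; velocities now: v0=-1 v1=1 v2=2

Answer: 1,2 0,1 1,2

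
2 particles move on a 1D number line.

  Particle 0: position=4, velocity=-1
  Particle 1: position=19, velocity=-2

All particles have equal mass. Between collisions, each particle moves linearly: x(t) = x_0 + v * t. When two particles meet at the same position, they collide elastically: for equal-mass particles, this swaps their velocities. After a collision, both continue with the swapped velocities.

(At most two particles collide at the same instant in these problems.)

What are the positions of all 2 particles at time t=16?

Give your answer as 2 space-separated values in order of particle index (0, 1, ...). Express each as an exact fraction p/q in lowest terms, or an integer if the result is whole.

Collision at t=15: particles 0 and 1 swap velocities; positions: p0=-11 p1=-11; velocities now: v0=-2 v1=-1
Advance to t=16 (no further collisions before then); velocities: v0=-2 v1=-1; positions = -13 -12

Answer: -13 -12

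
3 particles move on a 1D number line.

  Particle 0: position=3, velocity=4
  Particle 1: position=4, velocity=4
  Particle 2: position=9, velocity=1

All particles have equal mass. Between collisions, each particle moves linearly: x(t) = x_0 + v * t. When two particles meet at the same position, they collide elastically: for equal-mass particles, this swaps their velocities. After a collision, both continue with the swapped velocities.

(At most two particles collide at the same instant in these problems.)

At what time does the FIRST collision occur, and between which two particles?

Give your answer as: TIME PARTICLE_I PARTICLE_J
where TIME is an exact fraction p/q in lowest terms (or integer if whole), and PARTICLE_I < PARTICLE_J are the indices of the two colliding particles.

Pair (0,1): pos 3,4 vel 4,4 -> not approaching (rel speed 0 <= 0)
Pair (1,2): pos 4,9 vel 4,1 -> gap=5, closing at 3/unit, collide at t=5/3
Earliest collision: t=5/3 between 1 and 2

Answer: 5/3 1 2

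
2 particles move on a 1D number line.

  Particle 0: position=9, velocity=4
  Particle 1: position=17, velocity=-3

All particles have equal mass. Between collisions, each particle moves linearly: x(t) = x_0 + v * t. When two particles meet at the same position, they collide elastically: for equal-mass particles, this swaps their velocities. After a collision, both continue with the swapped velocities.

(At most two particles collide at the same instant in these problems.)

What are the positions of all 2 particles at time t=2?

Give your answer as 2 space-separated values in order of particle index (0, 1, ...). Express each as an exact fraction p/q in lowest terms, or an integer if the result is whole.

Answer: 11 17

Derivation:
Collision at t=8/7: particles 0 and 1 swap velocities; positions: p0=95/7 p1=95/7; velocities now: v0=-3 v1=4
Advance to t=2 (no further collisions before then); velocities: v0=-3 v1=4; positions = 11 17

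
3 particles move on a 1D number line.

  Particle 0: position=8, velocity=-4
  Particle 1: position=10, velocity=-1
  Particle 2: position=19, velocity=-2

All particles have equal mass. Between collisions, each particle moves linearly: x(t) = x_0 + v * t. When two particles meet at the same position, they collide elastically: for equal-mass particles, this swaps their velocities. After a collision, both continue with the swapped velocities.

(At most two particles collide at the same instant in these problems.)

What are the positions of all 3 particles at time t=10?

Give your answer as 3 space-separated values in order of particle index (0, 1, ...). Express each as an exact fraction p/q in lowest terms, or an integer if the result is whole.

Collision at t=9: particles 1 and 2 swap velocities; positions: p0=-28 p1=1 p2=1; velocities now: v0=-4 v1=-2 v2=-1
Advance to t=10 (no further collisions before then); velocities: v0=-4 v1=-2 v2=-1; positions = -32 -1 0

Answer: -32 -1 0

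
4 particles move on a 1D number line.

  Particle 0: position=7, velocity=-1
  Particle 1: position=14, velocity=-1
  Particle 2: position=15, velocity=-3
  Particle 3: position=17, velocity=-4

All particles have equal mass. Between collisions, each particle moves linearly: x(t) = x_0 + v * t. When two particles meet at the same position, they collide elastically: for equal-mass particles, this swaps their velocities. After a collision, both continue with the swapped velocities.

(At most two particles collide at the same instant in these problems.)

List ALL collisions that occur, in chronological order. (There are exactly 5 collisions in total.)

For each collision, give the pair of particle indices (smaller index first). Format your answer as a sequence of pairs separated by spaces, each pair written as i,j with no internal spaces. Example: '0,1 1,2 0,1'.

Answer: 1,2 2,3 1,2 0,1 1,2

Derivation:
Collision at t=1/2: particles 1 and 2 swap velocities; positions: p0=13/2 p1=27/2 p2=27/2 p3=15; velocities now: v0=-1 v1=-3 v2=-1 v3=-4
Collision at t=1: particles 2 and 3 swap velocities; positions: p0=6 p1=12 p2=13 p3=13; velocities now: v0=-1 v1=-3 v2=-4 v3=-1
Collision at t=2: particles 1 and 2 swap velocities; positions: p0=5 p1=9 p2=9 p3=12; velocities now: v0=-1 v1=-4 v2=-3 v3=-1
Collision at t=10/3: particles 0 and 1 swap velocities; positions: p0=11/3 p1=11/3 p2=5 p3=32/3; velocities now: v0=-4 v1=-1 v2=-3 v3=-1
Collision at t=4: particles 1 and 2 swap velocities; positions: p0=1 p1=3 p2=3 p3=10; velocities now: v0=-4 v1=-3 v2=-1 v3=-1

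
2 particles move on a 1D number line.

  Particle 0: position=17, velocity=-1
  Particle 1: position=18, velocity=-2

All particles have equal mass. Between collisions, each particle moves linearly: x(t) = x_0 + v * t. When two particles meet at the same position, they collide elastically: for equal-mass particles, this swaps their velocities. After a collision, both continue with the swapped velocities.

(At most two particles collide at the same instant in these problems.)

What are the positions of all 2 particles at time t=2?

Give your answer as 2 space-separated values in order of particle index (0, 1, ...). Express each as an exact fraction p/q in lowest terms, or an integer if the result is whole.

Answer: 14 15

Derivation:
Collision at t=1: particles 0 and 1 swap velocities; positions: p0=16 p1=16; velocities now: v0=-2 v1=-1
Advance to t=2 (no further collisions before then); velocities: v0=-2 v1=-1; positions = 14 15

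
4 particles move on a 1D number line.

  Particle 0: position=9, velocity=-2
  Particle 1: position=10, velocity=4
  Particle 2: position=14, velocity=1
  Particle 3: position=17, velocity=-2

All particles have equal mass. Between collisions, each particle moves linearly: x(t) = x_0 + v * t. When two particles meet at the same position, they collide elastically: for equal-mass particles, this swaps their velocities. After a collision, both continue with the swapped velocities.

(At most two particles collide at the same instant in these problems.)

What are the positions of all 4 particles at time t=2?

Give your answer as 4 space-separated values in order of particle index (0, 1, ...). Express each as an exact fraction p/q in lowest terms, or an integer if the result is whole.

Answer: 5 13 16 18

Derivation:
Collision at t=1: particles 2 and 3 swap velocities; positions: p0=7 p1=14 p2=15 p3=15; velocities now: v0=-2 v1=4 v2=-2 v3=1
Collision at t=7/6: particles 1 and 2 swap velocities; positions: p0=20/3 p1=44/3 p2=44/3 p3=91/6; velocities now: v0=-2 v1=-2 v2=4 v3=1
Collision at t=4/3: particles 2 and 3 swap velocities; positions: p0=19/3 p1=43/3 p2=46/3 p3=46/3; velocities now: v0=-2 v1=-2 v2=1 v3=4
Advance to t=2 (no further collisions before then); velocities: v0=-2 v1=-2 v2=1 v3=4; positions = 5 13 16 18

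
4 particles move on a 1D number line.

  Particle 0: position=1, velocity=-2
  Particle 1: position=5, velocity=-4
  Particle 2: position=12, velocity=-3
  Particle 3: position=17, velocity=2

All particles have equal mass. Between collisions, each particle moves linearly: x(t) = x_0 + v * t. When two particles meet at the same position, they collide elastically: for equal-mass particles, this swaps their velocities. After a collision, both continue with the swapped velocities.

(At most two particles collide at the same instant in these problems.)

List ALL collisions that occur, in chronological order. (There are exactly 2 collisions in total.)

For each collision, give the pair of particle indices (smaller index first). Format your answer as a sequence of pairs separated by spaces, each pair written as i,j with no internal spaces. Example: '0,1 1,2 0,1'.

Answer: 0,1 1,2

Derivation:
Collision at t=2: particles 0 and 1 swap velocities; positions: p0=-3 p1=-3 p2=6 p3=21; velocities now: v0=-4 v1=-2 v2=-3 v3=2
Collision at t=11: particles 1 and 2 swap velocities; positions: p0=-39 p1=-21 p2=-21 p3=39; velocities now: v0=-4 v1=-3 v2=-2 v3=2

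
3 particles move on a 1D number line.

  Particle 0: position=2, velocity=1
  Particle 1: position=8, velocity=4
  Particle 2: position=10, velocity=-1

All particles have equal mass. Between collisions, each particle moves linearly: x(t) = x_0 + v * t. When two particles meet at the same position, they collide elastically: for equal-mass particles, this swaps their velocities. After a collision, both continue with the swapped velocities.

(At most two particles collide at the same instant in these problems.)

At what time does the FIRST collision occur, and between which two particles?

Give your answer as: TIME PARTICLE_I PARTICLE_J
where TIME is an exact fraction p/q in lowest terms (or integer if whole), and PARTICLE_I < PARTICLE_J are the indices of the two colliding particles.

Pair (0,1): pos 2,8 vel 1,4 -> not approaching (rel speed -3 <= 0)
Pair (1,2): pos 8,10 vel 4,-1 -> gap=2, closing at 5/unit, collide at t=2/5
Earliest collision: t=2/5 between 1 and 2

Answer: 2/5 1 2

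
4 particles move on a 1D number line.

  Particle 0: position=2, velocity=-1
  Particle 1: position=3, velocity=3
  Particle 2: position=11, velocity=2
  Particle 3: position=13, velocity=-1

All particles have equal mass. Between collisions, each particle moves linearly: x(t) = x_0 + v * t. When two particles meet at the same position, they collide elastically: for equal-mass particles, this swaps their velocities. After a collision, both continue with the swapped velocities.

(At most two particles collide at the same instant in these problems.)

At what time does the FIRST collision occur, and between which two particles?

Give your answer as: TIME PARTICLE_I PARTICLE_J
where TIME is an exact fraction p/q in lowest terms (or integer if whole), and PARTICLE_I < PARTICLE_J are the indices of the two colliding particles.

Answer: 2/3 2 3

Derivation:
Pair (0,1): pos 2,3 vel -1,3 -> not approaching (rel speed -4 <= 0)
Pair (1,2): pos 3,11 vel 3,2 -> gap=8, closing at 1/unit, collide at t=8
Pair (2,3): pos 11,13 vel 2,-1 -> gap=2, closing at 3/unit, collide at t=2/3
Earliest collision: t=2/3 between 2 and 3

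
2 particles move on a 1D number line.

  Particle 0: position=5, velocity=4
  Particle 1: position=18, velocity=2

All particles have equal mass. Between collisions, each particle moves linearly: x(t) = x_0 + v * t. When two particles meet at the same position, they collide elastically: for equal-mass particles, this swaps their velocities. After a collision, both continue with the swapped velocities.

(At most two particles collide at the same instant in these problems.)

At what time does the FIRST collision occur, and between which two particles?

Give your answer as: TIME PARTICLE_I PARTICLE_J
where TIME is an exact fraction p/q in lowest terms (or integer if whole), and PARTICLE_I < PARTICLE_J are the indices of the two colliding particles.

Pair (0,1): pos 5,18 vel 4,2 -> gap=13, closing at 2/unit, collide at t=13/2
Earliest collision: t=13/2 between 0 and 1

Answer: 13/2 0 1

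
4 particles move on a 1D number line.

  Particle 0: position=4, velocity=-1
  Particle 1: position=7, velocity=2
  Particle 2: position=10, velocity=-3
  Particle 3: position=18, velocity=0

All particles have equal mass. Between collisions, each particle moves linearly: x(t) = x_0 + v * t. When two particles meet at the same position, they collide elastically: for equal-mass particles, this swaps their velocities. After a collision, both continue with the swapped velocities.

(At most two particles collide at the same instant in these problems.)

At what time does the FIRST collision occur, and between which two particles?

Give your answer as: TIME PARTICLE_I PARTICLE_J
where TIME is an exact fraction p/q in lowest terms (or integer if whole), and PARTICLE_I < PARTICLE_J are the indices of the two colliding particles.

Pair (0,1): pos 4,7 vel -1,2 -> not approaching (rel speed -3 <= 0)
Pair (1,2): pos 7,10 vel 2,-3 -> gap=3, closing at 5/unit, collide at t=3/5
Pair (2,3): pos 10,18 vel -3,0 -> not approaching (rel speed -3 <= 0)
Earliest collision: t=3/5 between 1 and 2

Answer: 3/5 1 2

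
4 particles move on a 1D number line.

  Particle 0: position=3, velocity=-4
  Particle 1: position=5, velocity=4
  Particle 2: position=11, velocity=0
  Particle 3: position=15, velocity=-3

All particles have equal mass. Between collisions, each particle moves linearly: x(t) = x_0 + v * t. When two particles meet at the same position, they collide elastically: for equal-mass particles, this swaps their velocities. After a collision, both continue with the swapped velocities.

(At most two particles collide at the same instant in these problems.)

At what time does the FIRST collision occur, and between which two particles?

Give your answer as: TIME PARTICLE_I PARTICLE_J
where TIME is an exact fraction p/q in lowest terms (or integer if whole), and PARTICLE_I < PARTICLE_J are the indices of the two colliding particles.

Pair (0,1): pos 3,5 vel -4,4 -> not approaching (rel speed -8 <= 0)
Pair (1,2): pos 5,11 vel 4,0 -> gap=6, closing at 4/unit, collide at t=3/2
Pair (2,3): pos 11,15 vel 0,-3 -> gap=4, closing at 3/unit, collide at t=4/3
Earliest collision: t=4/3 between 2 and 3

Answer: 4/3 2 3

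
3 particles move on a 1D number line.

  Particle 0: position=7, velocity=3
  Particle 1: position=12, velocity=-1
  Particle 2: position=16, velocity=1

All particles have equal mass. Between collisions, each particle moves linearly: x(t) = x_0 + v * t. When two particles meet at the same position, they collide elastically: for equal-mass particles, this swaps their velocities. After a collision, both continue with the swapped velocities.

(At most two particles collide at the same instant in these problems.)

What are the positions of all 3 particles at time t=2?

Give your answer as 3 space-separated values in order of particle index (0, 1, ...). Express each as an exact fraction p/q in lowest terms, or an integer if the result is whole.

Answer: 10 13 18

Derivation:
Collision at t=5/4: particles 0 and 1 swap velocities; positions: p0=43/4 p1=43/4 p2=69/4; velocities now: v0=-1 v1=3 v2=1
Advance to t=2 (no further collisions before then); velocities: v0=-1 v1=3 v2=1; positions = 10 13 18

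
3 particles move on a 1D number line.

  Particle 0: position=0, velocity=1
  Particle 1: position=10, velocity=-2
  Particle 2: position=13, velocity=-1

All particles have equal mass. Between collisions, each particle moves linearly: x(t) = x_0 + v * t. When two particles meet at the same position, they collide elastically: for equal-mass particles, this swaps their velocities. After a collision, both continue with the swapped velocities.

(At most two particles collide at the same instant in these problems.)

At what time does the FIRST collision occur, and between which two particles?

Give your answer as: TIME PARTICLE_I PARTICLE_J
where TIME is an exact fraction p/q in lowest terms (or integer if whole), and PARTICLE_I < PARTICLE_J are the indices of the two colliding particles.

Answer: 10/3 0 1

Derivation:
Pair (0,1): pos 0,10 vel 1,-2 -> gap=10, closing at 3/unit, collide at t=10/3
Pair (1,2): pos 10,13 vel -2,-1 -> not approaching (rel speed -1 <= 0)
Earliest collision: t=10/3 between 0 and 1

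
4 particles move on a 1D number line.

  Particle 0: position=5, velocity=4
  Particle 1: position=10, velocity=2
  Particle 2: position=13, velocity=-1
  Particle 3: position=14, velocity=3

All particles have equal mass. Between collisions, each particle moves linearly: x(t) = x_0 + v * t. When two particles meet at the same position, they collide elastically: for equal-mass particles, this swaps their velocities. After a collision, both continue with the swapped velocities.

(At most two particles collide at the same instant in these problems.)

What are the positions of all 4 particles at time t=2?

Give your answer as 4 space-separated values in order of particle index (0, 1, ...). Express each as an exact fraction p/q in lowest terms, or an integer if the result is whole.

Answer: 11 13 14 20

Derivation:
Collision at t=1: particles 1 and 2 swap velocities; positions: p0=9 p1=12 p2=12 p3=17; velocities now: v0=4 v1=-1 v2=2 v3=3
Collision at t=8/5: particles 0 and 1 swap velocities; positions: p0=57/5 p1=57/5 p2=66/5 p3=94/5; velocities now: v0=-1 v1=4 v2=2 v3=3
Advance to t=2 (no further collisions before then); velocities: v0=-1 v1=4 v2=2 v3=3; positions = 11 13 14 20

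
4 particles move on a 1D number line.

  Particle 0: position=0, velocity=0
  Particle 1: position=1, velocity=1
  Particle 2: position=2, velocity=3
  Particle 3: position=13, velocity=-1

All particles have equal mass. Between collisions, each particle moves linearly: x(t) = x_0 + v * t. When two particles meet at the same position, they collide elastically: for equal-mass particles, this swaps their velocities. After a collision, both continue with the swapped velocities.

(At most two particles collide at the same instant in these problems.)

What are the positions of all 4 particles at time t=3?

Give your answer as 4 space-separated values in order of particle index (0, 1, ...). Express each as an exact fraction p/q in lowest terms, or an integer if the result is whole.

Answer: 0 4 10 11

Derivation:
Collision at t=11/4: particles 2 and 3 swap velocities; positions: p0=0 p1=15/4 p2=41/4 p3=41/4; velocities now: v0=0 v1=1 v2=-1 v3=3
Advance to t=3 (no further collisions before then); velocities: v0=0 v1=1 v2=-1 v3=3; positions = 0 4 10 11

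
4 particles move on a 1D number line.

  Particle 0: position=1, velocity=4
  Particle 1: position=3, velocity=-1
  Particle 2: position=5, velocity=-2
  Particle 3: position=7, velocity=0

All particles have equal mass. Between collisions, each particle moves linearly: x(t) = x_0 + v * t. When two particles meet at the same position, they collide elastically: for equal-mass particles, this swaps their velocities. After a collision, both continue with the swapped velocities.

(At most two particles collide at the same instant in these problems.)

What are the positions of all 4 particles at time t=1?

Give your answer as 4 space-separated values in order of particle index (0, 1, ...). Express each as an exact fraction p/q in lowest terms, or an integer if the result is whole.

Answer: 2 3 5 7

Derivation:
Collision at t=2/5: particles 0 and 1 swap velocities; positions: p0=13/5 p1=13/5 p2=21/5 p3=7; velocities now: v0=-1 v1=4 v2=-2 v3=0
Collision at t=2/3: particles 1 and 2 swap velocities; positions: p0=7/3 p1=11/3 p2=11/3 p3=7; velocities now: v0=-1 v1=-2 v2=4 v3=0
Advance to t=1 (no further collisions before then); velocities: v0=-1 v1=-2 v2=4 v3=0; positions = 2 3 5 7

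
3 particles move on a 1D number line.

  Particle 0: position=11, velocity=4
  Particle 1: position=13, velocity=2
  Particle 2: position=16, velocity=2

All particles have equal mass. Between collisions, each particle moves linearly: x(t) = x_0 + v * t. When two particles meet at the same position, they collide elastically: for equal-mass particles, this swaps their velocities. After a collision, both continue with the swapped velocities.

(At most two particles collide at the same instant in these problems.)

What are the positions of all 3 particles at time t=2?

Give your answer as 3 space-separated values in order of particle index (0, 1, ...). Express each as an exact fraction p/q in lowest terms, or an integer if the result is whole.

Collision at t=1: particles 0 and 1 swap velocities; positions: p0=15 p1=15 p2=18; velocities now: v0=2 v1=4 v2=2
Advance to t=2 (no further collisions before then); velocities: v0=2 v1=4 v2=2; positions = 17 19 20

Answer: 17 19 20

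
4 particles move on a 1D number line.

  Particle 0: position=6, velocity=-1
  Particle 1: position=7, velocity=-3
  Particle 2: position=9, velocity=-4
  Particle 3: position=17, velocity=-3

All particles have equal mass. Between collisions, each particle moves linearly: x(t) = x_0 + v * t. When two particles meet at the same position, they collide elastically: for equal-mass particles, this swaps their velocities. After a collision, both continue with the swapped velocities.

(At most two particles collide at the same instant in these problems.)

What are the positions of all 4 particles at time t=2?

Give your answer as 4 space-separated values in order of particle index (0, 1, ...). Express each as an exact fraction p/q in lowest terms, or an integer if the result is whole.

Collision at t=1/2: particles 0 and 1 swap velocities; positions: p0=11/2 p1=11/2 p2=7 p3=31/2; velocities now: v0=-3 v1=-1 v2=-4 v3=-3
Collision at t=1: particles 1 and 2 swap velocities; positions: p0=4 p1=5 p2=5 p3=14; velocities now: v0=-3 v1=-4 v2=-1 v3=-3
Collision at t=2: particles 0 and 1 swap velocities; positions: p0=1 p1=1 p2=4 p3=11; velocities now: v0=-4 v1=-3 v2=-1 v3=-3
Advance to t=2 (no further collisions before then); velocities: v0=-4 v1=-3 v2=-1 v3=-3; positions = 1 1 4 11

Answer: 1 1 4 11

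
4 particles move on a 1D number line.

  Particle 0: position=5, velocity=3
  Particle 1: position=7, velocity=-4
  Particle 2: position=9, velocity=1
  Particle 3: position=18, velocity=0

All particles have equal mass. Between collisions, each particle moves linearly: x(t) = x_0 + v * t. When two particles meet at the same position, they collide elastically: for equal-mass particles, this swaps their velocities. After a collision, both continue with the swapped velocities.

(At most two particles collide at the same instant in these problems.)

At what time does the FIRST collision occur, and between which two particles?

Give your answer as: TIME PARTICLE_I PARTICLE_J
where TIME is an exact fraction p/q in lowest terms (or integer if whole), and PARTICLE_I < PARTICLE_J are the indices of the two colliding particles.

Answer: 2/7 0 1

Derivation:
Pair (0,1): pos 5,7 vel 3,-4 -> gap=2, closing at 7/unit, collide at t=2/7
Pair (1,2): pos 7,9 vel -4,1 -> not approaching (rel speed -5 <= 0)
Pair (2,3): pos 9,18 vel 1,0 -> gap=9, closing at 1/unit, collide at t=9
Earliest collision: t=2/7 between 0 and 1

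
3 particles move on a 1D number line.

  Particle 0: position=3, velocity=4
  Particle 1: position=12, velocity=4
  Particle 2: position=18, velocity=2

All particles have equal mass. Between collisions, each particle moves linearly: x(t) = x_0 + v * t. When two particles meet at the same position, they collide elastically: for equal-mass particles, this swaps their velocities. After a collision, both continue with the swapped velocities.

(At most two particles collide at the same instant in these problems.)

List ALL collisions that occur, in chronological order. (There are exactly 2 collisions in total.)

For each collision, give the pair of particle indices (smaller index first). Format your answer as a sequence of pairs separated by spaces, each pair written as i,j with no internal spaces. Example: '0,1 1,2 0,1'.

Answer: 1,2 0,1

Derivation:
Collision at t=3: particles 1 and 2 swap velocities; positions: p0=15 p1=24 p2=24; velocities now: v0=4 v1=2 v2=4
Collision at t=15/2: particles 0 and 1 swap velocities; positions: p0=33 p1=33 p2=42; velocities now: v0=2 v1=4 v2=4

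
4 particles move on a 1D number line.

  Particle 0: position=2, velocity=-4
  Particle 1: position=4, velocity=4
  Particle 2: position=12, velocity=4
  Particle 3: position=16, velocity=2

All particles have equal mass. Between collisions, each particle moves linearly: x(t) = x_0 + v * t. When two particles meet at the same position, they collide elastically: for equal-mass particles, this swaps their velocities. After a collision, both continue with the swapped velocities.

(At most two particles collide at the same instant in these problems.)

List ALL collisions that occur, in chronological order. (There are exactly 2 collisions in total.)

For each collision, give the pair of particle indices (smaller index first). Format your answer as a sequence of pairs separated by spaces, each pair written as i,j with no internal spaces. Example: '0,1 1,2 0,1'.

Answer: 2,3 1,2

Derivation:
Collision at t=2: particles 2 and 3 swap velocities; positions: p0=-6 p1=12 p2=20 p3=20; velocities now: v0=-4 v1=4 v2=2 v3=4
Collision at t=6: particles 1 and 2 swap velocities; positions: p0=-22 p1=28 p2=28 p3=36; velocities now: v0=-4 v1=2 v2=4 v3=4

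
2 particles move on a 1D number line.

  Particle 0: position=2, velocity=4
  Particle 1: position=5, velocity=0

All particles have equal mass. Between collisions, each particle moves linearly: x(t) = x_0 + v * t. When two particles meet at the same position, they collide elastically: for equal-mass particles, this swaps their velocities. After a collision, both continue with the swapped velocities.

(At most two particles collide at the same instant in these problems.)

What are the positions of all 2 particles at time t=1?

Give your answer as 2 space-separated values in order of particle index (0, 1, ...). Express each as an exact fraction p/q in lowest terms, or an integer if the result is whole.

Answer: 5 6

Derivation:
Collision at t=3/4: particles 0 and 1 swap velocities; positions: p0=5 p1=5; velocities now: v0=0 v1=4
Advance to t=1 (no further collisions before then); velocities: v0=0 v1=4; positions = 5 6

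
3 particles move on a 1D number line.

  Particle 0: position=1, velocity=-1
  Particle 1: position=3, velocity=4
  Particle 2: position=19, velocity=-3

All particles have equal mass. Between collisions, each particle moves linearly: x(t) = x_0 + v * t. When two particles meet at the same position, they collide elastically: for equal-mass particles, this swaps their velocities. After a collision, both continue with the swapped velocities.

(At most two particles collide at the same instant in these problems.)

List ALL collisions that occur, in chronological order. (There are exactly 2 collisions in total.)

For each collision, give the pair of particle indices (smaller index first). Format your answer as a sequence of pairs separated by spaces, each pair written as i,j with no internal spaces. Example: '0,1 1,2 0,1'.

Answer: 1,2 0,1

Derivation:
Collision at t=16/7: particles 1 and 2 swap velocities; positions: p0=-9/7 p1=85/7 p2=85/7; velocities now: v0=-1 v1=-3 v2=4
Collision at t=9: particles 0 and 1 swap velocities; positions: p0=-8 p1=-8 p2=39; velocities now: v0=-3 v1=-1 v2=4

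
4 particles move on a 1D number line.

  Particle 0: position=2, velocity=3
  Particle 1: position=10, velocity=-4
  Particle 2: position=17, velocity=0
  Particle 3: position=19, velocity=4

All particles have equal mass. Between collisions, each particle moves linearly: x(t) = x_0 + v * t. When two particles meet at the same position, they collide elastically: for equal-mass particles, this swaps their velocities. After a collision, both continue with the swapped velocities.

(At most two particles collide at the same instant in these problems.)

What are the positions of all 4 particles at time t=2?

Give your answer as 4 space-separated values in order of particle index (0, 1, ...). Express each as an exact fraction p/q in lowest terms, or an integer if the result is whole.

Answer: 2 8 17 27

Derivation:
Collision at t=8/7: particles 0 and 1 swap velocities; positions: p0=38/7 p1=38/7 p2=17 p3=165/7; velocities now: v0=-4 v1=3 v2=0 v3=4
Advance to t=2 (no further collisions before then); velocities: v0=-4 v1=3 v2=0 v3=4; positions = 2 8 17 27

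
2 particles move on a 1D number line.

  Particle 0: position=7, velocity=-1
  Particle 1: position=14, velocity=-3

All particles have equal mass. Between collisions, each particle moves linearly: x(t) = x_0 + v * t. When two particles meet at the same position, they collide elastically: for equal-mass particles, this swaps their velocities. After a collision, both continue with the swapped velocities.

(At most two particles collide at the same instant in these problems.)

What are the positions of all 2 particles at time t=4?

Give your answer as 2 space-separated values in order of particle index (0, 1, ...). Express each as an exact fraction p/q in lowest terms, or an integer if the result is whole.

Collision at t=7/2: particles 0 and 1 swap velocities; positions: p0=7/2 p1=7/2; velocities now: v0=-3 v1=-1
Advance to t=4 (no further collisions before then); velocities: v0=-3 v1=-1; positions = 2 3

Answer: 2 3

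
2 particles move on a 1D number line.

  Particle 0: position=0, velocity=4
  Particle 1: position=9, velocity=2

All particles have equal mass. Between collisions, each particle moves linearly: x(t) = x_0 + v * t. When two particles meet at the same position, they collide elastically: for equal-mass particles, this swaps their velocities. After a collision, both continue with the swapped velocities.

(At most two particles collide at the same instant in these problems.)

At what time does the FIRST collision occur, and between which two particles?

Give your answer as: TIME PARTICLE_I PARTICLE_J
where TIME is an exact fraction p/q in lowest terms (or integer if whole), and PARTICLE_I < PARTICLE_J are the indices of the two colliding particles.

Pair (0,1): pos 0,9 vel 4,2 -> gap=9, closing at 2/unit, collide at t=9/2
Earliest collision: t=9/2 between 0 and 1

Answer: 9/2 0 1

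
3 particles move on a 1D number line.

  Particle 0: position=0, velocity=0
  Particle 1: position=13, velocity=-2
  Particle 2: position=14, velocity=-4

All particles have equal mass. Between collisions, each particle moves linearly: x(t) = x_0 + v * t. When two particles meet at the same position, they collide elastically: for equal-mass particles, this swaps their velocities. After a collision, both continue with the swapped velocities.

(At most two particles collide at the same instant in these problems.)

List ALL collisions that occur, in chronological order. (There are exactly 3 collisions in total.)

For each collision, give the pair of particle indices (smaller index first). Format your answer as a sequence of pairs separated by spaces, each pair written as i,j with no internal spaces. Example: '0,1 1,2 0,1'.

Answer: 1,2 0,1 1,2

Derivation:
Collision at t=1/2: particles 1 and 2 swap velocities; positions: p0=0 p1=12 p2=12; velocities now: v0=0 v1=-4 v2=-2
Collision at t=7/2: particles 0 and 1 swap velocities; positions: p0=0 p1=0 p2=6; velocities now: v0=-4 v1=0 v2=-2
Collision at t=13/2: particles 1 and 2 swap velocities; positions: p0=-12 p1=0 p2=0; velocities now: v0=-4 v1=-2 v2=0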